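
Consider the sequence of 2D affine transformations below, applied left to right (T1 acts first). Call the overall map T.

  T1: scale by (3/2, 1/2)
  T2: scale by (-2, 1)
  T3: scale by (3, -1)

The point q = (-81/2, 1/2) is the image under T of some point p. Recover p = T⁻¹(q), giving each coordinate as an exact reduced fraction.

T1 = [3/2 0 0; 0 1/2 0; 0 0 1]
T2·T1 = [-3 0 0; 0 1/2 0; 0 0 1]
T3·…·T1 = [-9 0 0; 0 -1/2 0; 0 0 1]
det M = 9/2; M⁻¹ = [-1/9 0 0; 0 -2 0; 0 0 1]
M⁻¹ · (-81/2, 1/2)ᵀ = (9/2, -1)ᵀ

p = (9/2, -1)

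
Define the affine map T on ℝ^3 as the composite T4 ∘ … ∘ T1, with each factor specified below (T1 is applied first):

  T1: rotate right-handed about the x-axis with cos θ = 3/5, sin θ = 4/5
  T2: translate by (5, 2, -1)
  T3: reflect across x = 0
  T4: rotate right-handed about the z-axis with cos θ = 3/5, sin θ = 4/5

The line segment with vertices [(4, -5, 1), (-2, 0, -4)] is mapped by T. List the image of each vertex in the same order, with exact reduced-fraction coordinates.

image vertices: (-99/25, -207/25, -22/5), (-149/25, 18/25, -17/5)

T1 rotate right-handed about the x-axis with cos θ = 3/5, sin θ = 4/5: (4, -5, 1) → (4, -19/5, -17/5); (-2, 0, -4) → (-2, 16/5, -12/5)
T2 translate by (5, 2, -1): (4, -19/5, -17/5) → (9, -9/5, -22/5); (-2, 16/5, -12/5) → (3, 26/5, -17/5)
T3 reflect across x = 0: (9, -9/5, -22/5) → (-9, -9/5, -22/5); (3, 26/5, -17/5) → (-3, 26/5, -17/5)
T4 rotate right-handed about the z-axis with cos θ = 3/5, sin θ = 4/5: (-9, -9/5, -22/5) → (-99/25, -207/25, -22/5); (-3, 26/5, -17/5) → (-149/25, 18/25, -17/5)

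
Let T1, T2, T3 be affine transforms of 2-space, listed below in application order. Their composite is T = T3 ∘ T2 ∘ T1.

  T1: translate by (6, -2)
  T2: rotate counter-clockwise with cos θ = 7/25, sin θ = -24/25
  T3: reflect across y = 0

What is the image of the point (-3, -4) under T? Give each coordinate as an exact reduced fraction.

T1 translate by (6, -2): (-3, -4) → (3, -6)
T2 rotate counter-clockwise with cos θ = 7/25, sin θ = -24/25: (3, -6) → (-123/25, -114/25)
T3 reflect across y = 0: (-123/25, -114/25) → (-123/25, 114/25)

T(p) = (-123/25, 114/25)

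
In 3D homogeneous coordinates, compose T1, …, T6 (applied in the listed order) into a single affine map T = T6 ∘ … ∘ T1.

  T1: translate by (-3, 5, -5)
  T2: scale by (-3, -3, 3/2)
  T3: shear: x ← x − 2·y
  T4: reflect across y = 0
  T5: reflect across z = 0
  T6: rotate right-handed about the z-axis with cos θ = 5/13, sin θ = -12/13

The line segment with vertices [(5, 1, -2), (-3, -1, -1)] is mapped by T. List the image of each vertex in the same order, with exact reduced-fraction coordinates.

image vertices: (366/13, -270/13, 21/2), (354/13, -444/13, 9)

T1 translate by (-3, 5, -5): (5, 1, -2) → (2, 6, -7); (-3, -1, -1) → (-6, 4, -6)
T2 scale by (-3, -3, 3/2): (2, 6, -7) → (-6, -18, -21/2); (-6, 4, -6) → (18, -12, -9)
T3 shear: x ← x − 2·y: (-6, -18, -21/2) → (30, -18, -21/2); (18, -12, -9) → (42, -12, -9)
T4 reflect across y = 0: (30, -18, -21/2) → (30, 18, -21/2); (42, -12, -9) → (42, 12, -9)
T5 reflect across z = 0: (30, 18, -21/2) → (30, 18, 21/2); (42, 12, -9) → (42, 12, 9)
T6 rotate right-handed about the z-axis with cos θ = 5/13, sin θ = -12/13: (30, 18, 21/2) → (366/13, -270/13, 21/2); (42, 12, 9) → (354/13, -444/13, 9)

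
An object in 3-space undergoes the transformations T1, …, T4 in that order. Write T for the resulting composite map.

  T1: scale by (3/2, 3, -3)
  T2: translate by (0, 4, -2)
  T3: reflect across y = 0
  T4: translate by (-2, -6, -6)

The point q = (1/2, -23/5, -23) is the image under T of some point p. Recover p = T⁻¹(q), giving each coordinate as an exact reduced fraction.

T1 = [3/2 0 0 0; 0 3 0 0; 0 0 -3 0; 0 0 0 1]
T2·T1 = [3/2 0 0 0; 0 3 0 4; 0 0 -3 -2; 0 0 0 1]
T3·…·T1 = [3/2 0 0 0; 0 -3 0 -4; 0 0 -3 -2; 0 0 0 1]
T4·…·T1 = [3/2 0 0 -2; 0 -3 0 -10; 0 0 -3 -8; 0 0 0 1]
det M = 27/2; M⁻¹ = [2/3 0 0 4/3; 0 -1/3 0 -10/3; 0 0 -1/3 -8/3; 0 0 0 1]
M⁻¹ · (1/2, -23/5, -23)ᵀ = (5/3, -9/5, 5)ᵀ

p = (5/3, -9/5, 5)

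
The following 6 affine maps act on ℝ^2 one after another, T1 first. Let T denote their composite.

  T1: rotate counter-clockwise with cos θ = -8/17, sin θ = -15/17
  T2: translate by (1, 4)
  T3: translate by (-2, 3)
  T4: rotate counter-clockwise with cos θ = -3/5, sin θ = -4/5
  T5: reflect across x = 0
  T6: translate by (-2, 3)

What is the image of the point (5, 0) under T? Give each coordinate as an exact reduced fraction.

T1 rotate counter-clockwise with cos θ = -8/17, sin θ = -15/17: (5, 0) → (-40/17, -75/17)
T2 translate by (1, 4): (-40/17, -75/17) → (-23/17, -7/17)
T3 translate by (-2, 3): (-23/17, -7/17) → (-57/17, 44/17)
T4 rotate counter-clockwise with cos θ = -3/5, sin θ = -4/5: (-57/17, 44/17) → (347/85, 96/85)
T5 reflect across x = 0: (347/85, 96/85) → (-347/85, 96/85)
T6 translate by (-2, 3): (-347/85, 96/85) → (-517/85, 351/85)

T(p) = (-517/85, 351/85)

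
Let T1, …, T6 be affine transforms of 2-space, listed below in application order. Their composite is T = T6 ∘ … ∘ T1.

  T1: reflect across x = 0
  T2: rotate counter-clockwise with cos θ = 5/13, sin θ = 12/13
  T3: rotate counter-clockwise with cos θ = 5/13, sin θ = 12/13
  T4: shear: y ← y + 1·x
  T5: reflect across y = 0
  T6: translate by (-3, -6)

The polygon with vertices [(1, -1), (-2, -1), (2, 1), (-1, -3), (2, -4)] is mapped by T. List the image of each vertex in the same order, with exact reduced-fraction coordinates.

T1 reflect across x = 0: (1, -1) → (-1, -1); (-2, -1) → (2, -1); (2, 1) → (-2, 1); (-1, -3) → (1, -3); (2, -4) → (-2, -4)
T2 rotate counter-clockwise with cos θ = 5/13, sin θ = 12/13: (-1, -1) → (7/13, -17/13); (2, -1) → (22/13, 19/13); (-2, 1) → (-22/13, -19/13); (1, -3) → (41/13, -3/13); (-2, -4) → (38/13, -44/13)
T3 rotate counter-clockwise with cos θ = 5/13, sin θ = 12/13: (7/13, -17/13) → (239/169, -1/169); (22/13, 19/13) → (-118/169, 359/169); (-22/13, -19/13) → (118/169, -359/169); (41/13, -3/13) → (241/169, 477/169); (38/13, -44/13) → (718/169, 236/169)
T4 shear: y ← y + 1·x: (239/169, -1/169) → (239/169, 238/169); (-118/169, 359/169) → (-118/169, 241/169); (118/169, -359/169) → (118/169, -241/169); (241/169, 477/169) → (241/169, 718/169); (718/169, 236/169) → (718/169, 954/169)
T5 reflect across y = 0: (239/169, 238/169) → (239/169, -238/169); (-118/169, 241/169) → (-118/169, -241/169); (118/169, -241/169) → (118/169, 241/169); (241/169, 718/169) → (241/169, -718/169); (718/169, 954/169) → (718/169, -954/169)
T6 translate by (-3, -6): (239/169, -238/169) → (-268/169, -1252/169); (-118/169, -241/169) → (-625/169, -1255/169); (118/169, 241/169) → (-389/169, -773/169); (241/169, -718/169) → (-266/169, -1732/169); (718/169, -954/169) → (211/169, -1968/169)

image vertices: (-268/169, -1252/169), (-625/169, -1255/169), (-389/169, -773/169), (-266/169, -1732/169), (211/169, -1968/169)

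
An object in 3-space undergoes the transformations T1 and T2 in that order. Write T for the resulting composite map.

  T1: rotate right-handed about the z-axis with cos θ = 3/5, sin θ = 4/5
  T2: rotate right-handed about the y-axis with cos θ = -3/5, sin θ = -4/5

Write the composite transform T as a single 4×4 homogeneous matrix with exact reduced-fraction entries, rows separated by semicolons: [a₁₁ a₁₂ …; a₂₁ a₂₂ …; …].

T1 = [3/5 -4/5 0 0; 4/5 3/5 0 0; 0 0 1 0; 0 0 0 1]
T2·T1 = [-9/25 12/25 -4/5 0; 4/5 3/5 0 0; 12/25 -16/25 -3/5 0; 0 0 0 1]

T = [-9/25 12/25 -4/5 0; 4/5 3/5 0 0; 12/25 -16/25 -3/5 0; 0 0 0 1]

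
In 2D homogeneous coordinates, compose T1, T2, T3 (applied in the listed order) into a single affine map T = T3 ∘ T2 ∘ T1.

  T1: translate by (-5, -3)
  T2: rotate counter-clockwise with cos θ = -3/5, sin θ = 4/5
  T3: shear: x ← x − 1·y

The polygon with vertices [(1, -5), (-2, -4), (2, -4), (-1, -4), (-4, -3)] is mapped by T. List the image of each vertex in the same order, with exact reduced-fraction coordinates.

image vertices: (36/5, 8/5), (56/5, -7/5), (28/5, 9/5), (49/5, -3/5), (69/5, -18/5)

T1 translate by (-5, -3): (1, -5) → (-4, -8); (-2, -4) → (-7, -7); (2, -4) → (-3, -7); (-1, -4) → (-6, -7); (-4, -3) → (-9, -6)
T2 rotate counter-clockwise with cos θ = -3/5, sin θ = 4/5: (-4, -8) → (44/5, 8/5); (-7, -7) → (49/5, -7/5); (-3, -7) → (37/5, 9/5); (-6, -7) → (46/5, -3/5); (-9, -6) → (51/5, -18/5)
T3 shear: x ← x − 1·y: (44/5, 8/5) → (36/5, 8/5); (49/5, -7/5) → (56/5, -7/5); (37/5, 9/5) → (28/5, 9/5); (46/5, -3/5) → (49/5, -3/5); (51/5, -18/5) → (69/5, -18/5)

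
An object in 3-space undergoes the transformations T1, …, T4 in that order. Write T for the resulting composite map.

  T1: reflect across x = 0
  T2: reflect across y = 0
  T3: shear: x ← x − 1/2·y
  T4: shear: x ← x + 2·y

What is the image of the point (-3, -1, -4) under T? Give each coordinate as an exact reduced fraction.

T1 reflect across x = 0: (-3, -1, -4) → (3, -1, -4)
T2 reflect across y = 0: (3, -1, -4) → (3, 1, -4)
T3 shear: x ← x − 1/2·y: (3, 1, -4) → (5/2, 1, -4)
T4 shear: x ← x + 2·y: (5/2, 1, -4) → (9/2, 1, -4)

T(p) = (9/2, 1, -4)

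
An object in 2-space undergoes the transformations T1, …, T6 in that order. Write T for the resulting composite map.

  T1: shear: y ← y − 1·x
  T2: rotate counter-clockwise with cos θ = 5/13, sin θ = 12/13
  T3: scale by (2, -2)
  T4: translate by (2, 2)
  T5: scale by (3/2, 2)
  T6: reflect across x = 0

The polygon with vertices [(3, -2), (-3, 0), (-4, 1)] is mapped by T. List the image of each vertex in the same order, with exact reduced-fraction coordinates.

image vertices: (-264/13, 8/13), (114/13, 136/13), (201/13, 144/13)

T1 shear: y ← y − 1·x: (3, -2) → (3, -5); (-3, 0) → (-3, 3); (-4, 1) → (-4, 5)
T2 rotate counter-clockwise with cos θ = 5/13, sin θ = 12/13: (3, -5) → (75/13, 11/13); (-3, 3) → (-51/13, -21/13); (-4, 5) → (-80/13, -23/13)
T3 scale by (2, -2): (75/13, 11/13) → (150/13, -22/13); (-51/13, -21/13) → (-102/13, 42/13); (-80/13, -23/13) → (-160/13, 46/13)
T4 translate by (2, 2): (150/13, -22/13) → (176/13, 4/13); (-102/13, 42/13) → (-76/13, 68/13); (-160/13, 46/13) → (-134/13, 72/13)
T5 scale by (3/2, 2): (176/13, 4/13) → (264/13, 8/13); (-76/13, 68/13) → (-114/13, 136/13); (-134/13, 72/13) → (-201/13, 144/13)
T6 reflect across x = 0: (264/13, 8/13) → (-264/13, 8/13); (-114/13, 136/13) → (114/13, 136/13); (-201/13, 144/13) → (201/13, 144/13)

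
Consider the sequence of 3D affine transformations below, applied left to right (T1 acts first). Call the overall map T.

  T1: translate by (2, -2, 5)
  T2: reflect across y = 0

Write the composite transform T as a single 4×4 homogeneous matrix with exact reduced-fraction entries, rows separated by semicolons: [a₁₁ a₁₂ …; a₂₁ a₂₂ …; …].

T = [1 0 0 2; 0 -1 0 2; 0 0 1 5; 0 0 0 1]

T1 = [1 0 0 2; 0 1 0 -2; 0 0 1 5; 0 0 0 1]
T2·T1 = [1 0 0 2; 0 -1 0 2; 0 0 1 5; 0 0 0 1]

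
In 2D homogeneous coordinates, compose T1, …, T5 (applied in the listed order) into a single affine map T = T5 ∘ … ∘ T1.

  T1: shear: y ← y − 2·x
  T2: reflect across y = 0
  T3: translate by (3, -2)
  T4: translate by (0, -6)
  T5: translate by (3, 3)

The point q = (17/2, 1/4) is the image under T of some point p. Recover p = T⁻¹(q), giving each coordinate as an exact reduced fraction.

p = (5/2, -1/4)

T1 = [1 0 0; -2 1 0; 0 0 1]
T2·T1 = [1 0 0; 2 -1 0; 0 0 1]
T3·…·T1 = [1 0 3; 2 -1 -2; 0 0 1]
T4·…·T1 = [1 0 3; 2 -1 -8; 0 0 1]
T5·…·T1 = [1 0 6; 2 -1 -5; 0 0 1]
det M = -1; M⁻¹ = [1 0 -6; 2 -1 -17; 0 0 1]
M⁻¹ · (17/2, 1/4)ᵀ = (5/2, -1/4)ᵀ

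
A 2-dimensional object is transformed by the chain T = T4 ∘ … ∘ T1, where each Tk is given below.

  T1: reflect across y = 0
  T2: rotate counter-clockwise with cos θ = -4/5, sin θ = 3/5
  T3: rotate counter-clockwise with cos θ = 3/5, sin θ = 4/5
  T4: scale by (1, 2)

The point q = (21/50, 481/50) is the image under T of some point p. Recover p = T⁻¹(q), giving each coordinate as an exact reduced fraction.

T1 = [1 0 0; 0 -1 0; 0 0 1]
T2·T1 = [-4/5 3/5 0; 3/5 4/5 0; 0 0 1]
T3·…·T1 = [-24/25 -7/25 0; -7/25 24/25 0; 0 0 1]
T4·…·T1 = [-24/25 -7/25 0; -14/25 48/25 0; 0 0 1]
det M = -2; M⁻¹ = [-24/25 -7/50 0; -7/25 12/25 0; 0 0 1]
M⁻¹ · (21/50, 481/50)ᵀ = (-7/4, 9/2)ᵀ

p = (-7/4, 9/2)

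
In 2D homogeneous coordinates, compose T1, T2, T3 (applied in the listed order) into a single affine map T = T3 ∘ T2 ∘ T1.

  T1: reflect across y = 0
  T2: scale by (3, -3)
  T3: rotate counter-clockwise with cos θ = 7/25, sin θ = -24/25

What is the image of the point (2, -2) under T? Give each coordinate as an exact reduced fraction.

T(p) = (-102/25, -186/25)

T1 reflect across y = 0: (2, -2) → (2, 2)
T2 scale by (3, -3): (2, 2) → (6, -6)
T3 rotate counter-clockwise with cos θ = 7/25, sin θ = -24/25: (6, -6) → (-102/25, -186/25)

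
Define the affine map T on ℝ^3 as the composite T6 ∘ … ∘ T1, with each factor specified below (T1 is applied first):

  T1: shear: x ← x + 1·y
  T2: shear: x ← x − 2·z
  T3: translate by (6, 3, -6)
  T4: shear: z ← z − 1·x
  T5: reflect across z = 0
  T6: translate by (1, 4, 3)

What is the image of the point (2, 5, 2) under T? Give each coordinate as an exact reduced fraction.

T1 shear: x ← x + 1·y: (2, 5, 2) → (7, 5, 2)
T2 shear: x ← x − 2·z: (7, 5, 2) → (3, 5, 2)
T3 translate by (6, 3, -6): (3, 5, 2) → (9, 8, -4)
T4 shear: z ← z − 1·x: (9, 8, -4) → (9, 8, -13)
T5 reflect across z = 0: (9, 8, -13) → (9, 8, 13)
T6 translate by (1, 4, 3): (9, 8, 13) → (10, 12, 16)

T(p) = (10, 12, 16)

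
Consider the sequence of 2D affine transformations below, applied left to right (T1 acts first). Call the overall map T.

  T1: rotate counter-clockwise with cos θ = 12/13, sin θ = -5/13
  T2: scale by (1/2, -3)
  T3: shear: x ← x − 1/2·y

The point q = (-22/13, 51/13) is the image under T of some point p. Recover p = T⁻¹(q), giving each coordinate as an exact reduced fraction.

T1 = [12/13 5/13 0; -5/13 12/13 0; 0 0 1]
T2·T1 = [6/13 5/26 0; 15/13 -36/13 0; 0 0 1]
T3·…·T1 = [-3/26 41/26 0; 15/13 -36/13 0; 0 0 1]
det M = -3/2; M⁻¹ = [24/13 41/39 0; 10/13 1/13 0; 0 0 1]
M⁻¹ · (-22/13, 51/13)ᵀ = (1, -1)ᵀ

p = (1, -1)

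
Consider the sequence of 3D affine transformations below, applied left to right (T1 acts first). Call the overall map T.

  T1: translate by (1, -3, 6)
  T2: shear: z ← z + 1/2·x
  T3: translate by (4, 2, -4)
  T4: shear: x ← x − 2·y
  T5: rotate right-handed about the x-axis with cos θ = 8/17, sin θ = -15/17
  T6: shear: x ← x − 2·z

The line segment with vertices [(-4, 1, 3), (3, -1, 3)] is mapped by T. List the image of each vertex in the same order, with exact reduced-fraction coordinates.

image vertices: (-39/17, 105/34, 28/17), (32/17, 89/17, 86/17)

T1 translate by (1, -3, 6): (-4, 1, 3) → (-3, -2, 9); (3, -1, 3) → (4, -4, 9)
T2 shear: z ← z + 1/2·x: (-3, -2, 9) → (-3, -2, 15/2); (4, -4, 9) → (4, -4, 11)
T3 translate by (4, 2, -4): (-3, -2, 15/2) → (1, 0, 7/2); (4, -4, 11) → (8, -2, 7)
T4 shear: x ← x − 2·y: (1, 0, 7/2) → (1, 0, 7/2); (8, -2, 7) → (12, -2, 7)
T5 rotate right-handed about the x-axis with cos θ = 8/17, sin θ = -15/17: (1, 0, 7/2) → (1, 105/34, 28/17); (12, -2, 7) → (12, 89/17, 86/17)
T6 shear: x ← x − 2·z: (1, 105/34, 28/17) → (-39/17, 105/34, 28/17); (12, 89/17, 86/17) → (32/17, 89/17, 86/17)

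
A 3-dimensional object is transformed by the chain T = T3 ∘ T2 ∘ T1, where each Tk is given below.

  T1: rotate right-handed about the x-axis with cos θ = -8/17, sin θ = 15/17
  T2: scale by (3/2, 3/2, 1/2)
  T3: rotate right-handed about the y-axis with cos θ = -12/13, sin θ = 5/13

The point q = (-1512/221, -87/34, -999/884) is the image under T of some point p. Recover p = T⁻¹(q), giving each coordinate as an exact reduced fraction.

p = (9/2, -2, 3)

T1 = [1 0 0 0; 0 -8/17 -15/17 0; 0 15/17 -8/17 0; 0 0 0 1]
T2·T1 = [3/2 0 0 0; 0 -12/17 -45/34 0; 0 15/34 -4/17 0; 0 0 0 1]
T3·…·T1 = [-18/13 75/442 -20/221 0; 0 -12/17 -45/34 0; -15/26 -90/221 48/221 0; 0 0 0 1]
det M = 9/8; M⁻¹ = [-8/13 0 -10/39 0; 150/221 -16/51 -360/221 0; -80/221 -10/17 192/221 0; 0 0 0 1]
M⁻¹ · (-1512/221, -87/34, -999/884)ᵀ = (9/2, -2, 3)ᵀ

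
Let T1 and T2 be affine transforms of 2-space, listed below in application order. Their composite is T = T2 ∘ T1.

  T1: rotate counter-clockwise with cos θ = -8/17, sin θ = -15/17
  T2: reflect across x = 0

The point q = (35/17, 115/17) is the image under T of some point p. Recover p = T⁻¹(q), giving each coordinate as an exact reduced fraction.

p = (-5, -5)

T1 = [-8/17 15/17 0; -15/17 -8/17 0; 0 0 1]
T2·T1 = [8/17 -15/17 0; -15/17 -8/17 0; 0 0 1]
det M = -1; M⁻¹ = [8/17 -15/17 0; -15/17 -8/17 0; 0 0 1]
M⁻¹ · (35/17, 115/17)ᵀ = (-5, -5)ᵀ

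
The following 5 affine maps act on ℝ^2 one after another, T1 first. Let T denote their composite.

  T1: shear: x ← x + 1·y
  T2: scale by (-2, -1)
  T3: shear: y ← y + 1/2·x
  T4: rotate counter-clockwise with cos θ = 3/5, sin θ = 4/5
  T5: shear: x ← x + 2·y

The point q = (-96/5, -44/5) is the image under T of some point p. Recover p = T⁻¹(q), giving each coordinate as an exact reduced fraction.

p = (4, 0)

T1 = [1 1 0; 0 1 0; 0 0 1]
T2·T1 = [-2 -2 0; 0 -1 0; 0 0 1]
T3·…·T1 = [-2 -2 0; -1 -2 0; 0 0 1]
T4·…·T1 = [-2/5 2/5 0; -11/5 -14/5 0; 0 0 1]
T5·…·T1 = [-24/5 -26/5 0; -11/5 -14/5 0; 0 0 1]
det M = 2; M⁻¹ = [-7/5 13/5 0; 11/10 -12/5 0; 0 0 1]
M⁻¹ · (-96/5, -44/5)ᵀ = (4, 0)ᵀ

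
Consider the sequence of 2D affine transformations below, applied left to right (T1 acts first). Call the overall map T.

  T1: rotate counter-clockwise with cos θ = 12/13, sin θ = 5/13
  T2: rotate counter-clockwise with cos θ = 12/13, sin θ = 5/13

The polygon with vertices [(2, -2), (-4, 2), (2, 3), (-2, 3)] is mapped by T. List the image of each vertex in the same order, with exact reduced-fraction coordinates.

image vertices: (478/169, 2/169), (-716/169, -242/169), (-122/169, 597/169), (-46/13, 9/13)

T1 rotate counter-clockwise with cos θ = 12/13, sin θ = 5/13: (2, -2) → (34/13, -14/13); (-4, 2) → (-58/13, 4/13); (2, 3) → (9/13, 46/13); (-2, 3) → (-3, 2)
T2 rotate counter-clockwise with cos θ = 12/13, sin θ = 5/13: (34/13, -14/13) → (478/169, 2/169); (-58/13, 4/13) → (-716/169, -242/169); (9/13, 46/13) → (-122/169, 597/169); (-3, 2) → (-46/13, 9/13)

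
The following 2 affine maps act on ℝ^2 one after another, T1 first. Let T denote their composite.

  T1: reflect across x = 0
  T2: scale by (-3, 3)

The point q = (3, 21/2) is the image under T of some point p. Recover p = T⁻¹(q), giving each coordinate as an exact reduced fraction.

T1 = [-1 0 0; 0 1 0; 0 0 1]
T2·T1 = [3 0 0; 0 3 0; 0 0 1]
det M = 9; M⁻¹ = [1/3 0 0; 0 1/3 0; 0 0 1]
M⁻¹ · (3, 21/2)ᵀ = (1, 7/2)ᵀ

p = (1, 7/2)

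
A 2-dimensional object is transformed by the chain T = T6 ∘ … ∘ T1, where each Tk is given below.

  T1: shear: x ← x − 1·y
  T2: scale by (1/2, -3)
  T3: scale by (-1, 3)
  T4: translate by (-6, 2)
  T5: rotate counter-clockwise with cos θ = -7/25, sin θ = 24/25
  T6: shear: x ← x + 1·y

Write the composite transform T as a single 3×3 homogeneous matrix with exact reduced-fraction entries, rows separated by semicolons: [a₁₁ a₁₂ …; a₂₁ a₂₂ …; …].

T = [-17/50 23/2 -164/25; -12/25 3 -158/25; 0 0 1]

T1 = [1 -1 0; 0 1 0; 0 0 1]
T2·T1 = [1/2 -1/2 0; 0 -3 0; 0 0 1]
T3·…·T1 = [-1/2 1/2 0; 0 -9 0; 0 0 1]
T4·…·T1 = [-1/2 1/2 -6; 0 -9 2; 0 0 1]
T5·…·T1 = [7/50 17/2 -6/25; -12/25 3 -158/25; 0 0 1]
T6·…·T1 = [-17/50 23/2 -164/25; -12/25 3 -158/25; 0 0 1]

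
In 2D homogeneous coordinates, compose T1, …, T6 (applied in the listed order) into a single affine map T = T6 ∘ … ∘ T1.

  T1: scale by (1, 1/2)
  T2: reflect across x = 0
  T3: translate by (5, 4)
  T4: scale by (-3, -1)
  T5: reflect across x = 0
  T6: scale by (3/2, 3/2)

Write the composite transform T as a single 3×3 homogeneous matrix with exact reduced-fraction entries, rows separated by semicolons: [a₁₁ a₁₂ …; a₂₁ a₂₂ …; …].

T1 = [1 0 0; 0 1/2 0; 0 0 1]
T2·T1 = [-1 0 0; 0 1/2 0; 0 0 1]
T3·…·T1 = [-1 0 5; 0 1/2 4; 0 0 1]
T4·…·T1 = [3 0 -15; 0 -1/2 -4; 0 0 1]
T5·…·T1 = [-3 0 15; 0 -1/2 -4; 0 0 1]
T6·…·T1 = [-9/2 0 45/2; 0 -3/4 -6; 0 0 1]

T = [-9/2 0 45/2; 0 -3/4 -6; 0 0 1]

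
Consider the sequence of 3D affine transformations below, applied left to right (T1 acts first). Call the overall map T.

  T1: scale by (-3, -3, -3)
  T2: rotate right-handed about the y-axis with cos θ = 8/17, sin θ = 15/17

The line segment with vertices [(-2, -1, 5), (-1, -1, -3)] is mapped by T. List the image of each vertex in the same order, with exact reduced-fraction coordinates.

image vertices: (-177/17, 3, -210/17), (159/17, 3, 27/17)

T1 scale by (-3, -3, -3): (-2, -1, 5) → (6, 3, -15); (-1, -1, -3) → (3, 3, 9)
T2 rotate right-handed about the y-axis with cos θ = 8/17, sin θ = 15/17: (6, 3, -15) → (-177/17, 3, -210/17); (3, 3, 9) → (159/17, 3, 27/17)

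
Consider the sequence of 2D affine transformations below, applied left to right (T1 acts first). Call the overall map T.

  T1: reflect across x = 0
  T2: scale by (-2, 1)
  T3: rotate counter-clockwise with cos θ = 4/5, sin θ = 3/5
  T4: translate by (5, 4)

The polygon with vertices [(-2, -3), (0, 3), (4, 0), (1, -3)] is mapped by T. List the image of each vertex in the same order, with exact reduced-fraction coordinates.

T1 reflect across x = 0: (-2, -3) → (2, -3); (0, 3) → (0, 3); (4, 0) → (-4, 0); (1, -3) → (-1, -3)
T2 scale by (-2, 1): (2, -3) → (-4, -3); (0, 3) → (0, 3); (-4, 0) → (8, 0); (-1, -3) → (2, -3)
T3 rotate counter-clockwise with cos θ = 4/5, sin θ = 3/5: (-4, -3) → (-7/5, -24/5); (0, 3) → (-9/5, 12/5); (8, 0) → (32/5, 24/5); (2, -3) → (17/5, -6/5)
T4 translate by (5, 4): (-7/5, -24/5) → (18/5, -4/5); (-9/5, 12/5) → (16/5, 32/5); (32/5, 24/5) → (57/5, 44/5); (17/5, -6/5) → (42/5, 14/5)

image vertices: (18/5, -4/5), (16/5, 32/5), (57/5, 44/5), (42/5, 14/5)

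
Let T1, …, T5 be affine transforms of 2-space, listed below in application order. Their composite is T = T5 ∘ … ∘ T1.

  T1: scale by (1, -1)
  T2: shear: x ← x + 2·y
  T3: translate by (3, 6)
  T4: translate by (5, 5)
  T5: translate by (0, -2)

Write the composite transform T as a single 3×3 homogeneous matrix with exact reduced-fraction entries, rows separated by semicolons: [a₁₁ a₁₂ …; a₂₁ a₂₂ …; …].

T = [1 -2 8; 0 -1 9; 0 0 1]

T1 = [1 0 0; 0 -1 0; 0 0 1]
T2·T1 = [1 -2 0; 0 -1 0; 0 0 1]
T3·…·T1 = [1 -2 3; 0 -1 6; 0 0 1]
T4·…·T1 = [1 -2 8; 0 -1 11; 0 0 1]
T5·…·T1 = [1 -2 8; 0 -1 9; 0 0 1]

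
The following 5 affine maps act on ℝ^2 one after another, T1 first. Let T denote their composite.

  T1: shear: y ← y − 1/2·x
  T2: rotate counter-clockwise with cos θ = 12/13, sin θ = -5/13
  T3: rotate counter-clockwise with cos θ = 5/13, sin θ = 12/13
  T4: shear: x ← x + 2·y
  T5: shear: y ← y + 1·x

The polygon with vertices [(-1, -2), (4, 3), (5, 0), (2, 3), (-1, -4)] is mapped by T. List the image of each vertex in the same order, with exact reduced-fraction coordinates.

T1 shear: y ← y − 1/2·x: (-1, -2) → (-1, -3/2); (4, 3) → (4, 1); (5, 0) → (5, -5/2); (2, 3) → (2, 2); (-1, -4) → (-1, -7/2)
T2 rotate counter-clockwise with cos θ = 12/13, sin θ = -5/13: (-1, -3/2) → (-3/2, -1); (4, 1) → (53/13, -8/13); (5, -5/2) → (95/26, -55/13); (2, 2) → (34/13, 14/13); (-1, -7/2) → (-59/26, -37/13)
T3 rotate counter-clockwise with cos θ = 5/13, sin θ = 12/13: (-3/2, -1) → (9/26, -23/13); (53/13, -8/13) → (361/169, 596/169); (95/26, -55/13) → (1795/338, 295/169); (34/13, 14/13) → (2/169, 478/169); (-59/26, -37/13) → (593/338, -539/169)
T4 shear: x ← x + 2·y: (9/26, -23/13) → (-83/26, -23/13); (361/169, 596/169) → (1553/169, 596/169); (1795/338, 295/169) → (2975/338, 295/169); (2/169, 478/169) → (958/169, 478/169); (593/338, -539/169) → (-1563/338, -539/169)
T5 shear: y ← y + 1·x: (-83/26, -23/13) → (-83/26, -129/26); (1553/169, 596/169) → (1553/169, 2149/169); (2975/338, 295/169) → (2975/338, 3565/338); (958/169, 478/169) → (958/169, 1436/169); (-1563/338, -539/169) → (-1563/338, -2641/338)

image vertices: (-83/26, -129/26), (1553/169, 2149/169), (2975/338, 3565/338), (958/169, 1436/169), (-1563/338, -2641/338)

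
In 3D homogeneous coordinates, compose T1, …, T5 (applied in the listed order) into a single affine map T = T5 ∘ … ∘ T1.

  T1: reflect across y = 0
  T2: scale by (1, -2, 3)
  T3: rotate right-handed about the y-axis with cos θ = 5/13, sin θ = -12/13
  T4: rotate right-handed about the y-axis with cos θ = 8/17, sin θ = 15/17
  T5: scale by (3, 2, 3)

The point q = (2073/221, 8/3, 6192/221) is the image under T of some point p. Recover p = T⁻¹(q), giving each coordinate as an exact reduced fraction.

T1 = [1 0 0 0; 0 -1 0 0; 0 0 1 0; 0 0 0 1]
T2·T1 = [1 0 0 0; 0 2 0 0; 0 0 3 0; 0 0 0 1]
T3·…·T1 = [5/13 0 -36/13 0; 0 2 0 0; 12/13 0 15/13 0; 0 0 0 1]
T4·…·T1 = [220/221 0 -63/221 0; 0 2 0 0; 21/221 0 660/221 0; 0 0 0 1]
T5·…·T1 = [660/221 0 -189/221 0; 0 4 0 0; 63/221 0 1980/221 0; 0 0 0 1]
det M = 108; M⁻¹ = [220/663 0 7/221 0; 0 1/4 0 0; -7/663 0 220/1989 0; 0 0 0 1]
M⁻¹ · (2073/221, 8/3, 6192/221)ᵀ = (4, 2/3, 3)ᵀ

p = (4, 2/3, 3)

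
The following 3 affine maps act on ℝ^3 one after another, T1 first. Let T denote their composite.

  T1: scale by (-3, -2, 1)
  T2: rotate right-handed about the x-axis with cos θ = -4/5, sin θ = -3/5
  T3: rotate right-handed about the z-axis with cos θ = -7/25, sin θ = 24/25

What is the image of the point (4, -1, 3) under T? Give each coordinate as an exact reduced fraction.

T1 scale by (-3, -2, 1): (4, -1, 3) → (-12, 2, 3)
T2 rotate right-handed about the x-axis with cos θ = -4/5, sin θ = -3/5: (-12, 2, 3) → (-12, 1/5, -18/5)
T3 rotate right-handed about the z-axis with cos θ = -7/25, sin θ = 24/25: (-12, 1/5, -18/5) → (396/125, -1447/125, -18/5)

T(p) = (396/125, -1447/125, -18/5)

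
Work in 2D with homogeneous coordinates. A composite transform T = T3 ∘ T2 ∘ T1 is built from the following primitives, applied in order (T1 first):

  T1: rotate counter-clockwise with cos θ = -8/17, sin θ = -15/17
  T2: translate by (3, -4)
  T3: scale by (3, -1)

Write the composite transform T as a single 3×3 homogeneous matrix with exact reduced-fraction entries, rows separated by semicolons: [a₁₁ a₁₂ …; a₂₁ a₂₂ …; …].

T = [-24/17 45/17 9; 15/17 8/17 4; 0 0 1]

T1 = [-8/17 15/17 0; -15/17 -8/17 0; 0 0 1]
T2·T1 = [-8/17 15/17 3; -15/17 -8/17 -4; 0 0 1]
T3·…·T1 = [-24/17 45/17 9; 15/17 8/17 4; 0 0 1]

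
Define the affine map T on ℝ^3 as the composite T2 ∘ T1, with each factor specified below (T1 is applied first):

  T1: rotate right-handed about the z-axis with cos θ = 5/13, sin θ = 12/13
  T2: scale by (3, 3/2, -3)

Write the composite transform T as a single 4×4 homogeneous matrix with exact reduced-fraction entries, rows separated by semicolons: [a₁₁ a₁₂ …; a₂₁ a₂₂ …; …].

T1 = [5/13 -12/13 0 0; 12/13 5/13 0 0; 0 0 1 0; 0 0 0 1]
T2·T1 = [15/13 -36/13 0 0; 18/13 15/26 0 0; 0 0 -3 0; 0 0 0 1]

T = [15/13 -36/13 0 0; 18/13 15/26 0 0; 0 0 -3 0; 0 0 0 1]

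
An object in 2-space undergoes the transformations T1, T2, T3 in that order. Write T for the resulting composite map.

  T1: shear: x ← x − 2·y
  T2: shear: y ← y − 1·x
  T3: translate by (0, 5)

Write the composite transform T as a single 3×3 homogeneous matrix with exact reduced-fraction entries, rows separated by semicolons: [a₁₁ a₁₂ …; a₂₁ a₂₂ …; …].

T1 = [1 -2 0; 0 1 0; 0 0 1]
T2·T1 = [1 -2 0; -1 3 0; 0 0 1]
T3·…·T1 = [1 -2 0; -1 3 5; 0 0 1]

T = [1 -2 0; -1 3 5; 0 0 1]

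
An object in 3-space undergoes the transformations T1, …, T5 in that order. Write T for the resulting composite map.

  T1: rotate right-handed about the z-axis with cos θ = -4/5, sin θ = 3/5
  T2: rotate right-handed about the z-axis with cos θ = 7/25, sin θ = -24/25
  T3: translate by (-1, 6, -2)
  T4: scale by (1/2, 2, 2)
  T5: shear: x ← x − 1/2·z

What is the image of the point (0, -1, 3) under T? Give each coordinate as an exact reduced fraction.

T(p) = (-129/125, 1412/125, 2)

T1 rotate right-handed about the z-axis with cos θ = -4/5, sin θ = 3/5: (0, -1, 3) → (3/5, 4/5, 3)
T2 rotate right-handed about the z-axis with cos θ = 7/25, sin θ = -24/25: (3/5, 4/5, 3) → (117/125, -44/125, 3)
T3 translate by (-1, 6, -2): (117/125, -44/125, 3) → (-8/125, 706/125, 1)
T4 scale by (1/2, 2, 2): (-8/125, 706/125, 1) → (-4/125, 1412/125, 2)
T5 shear: x ← x − 1/2·z: (-4/125, 1412/125, 2) → (-129/125, 1412/125, 2)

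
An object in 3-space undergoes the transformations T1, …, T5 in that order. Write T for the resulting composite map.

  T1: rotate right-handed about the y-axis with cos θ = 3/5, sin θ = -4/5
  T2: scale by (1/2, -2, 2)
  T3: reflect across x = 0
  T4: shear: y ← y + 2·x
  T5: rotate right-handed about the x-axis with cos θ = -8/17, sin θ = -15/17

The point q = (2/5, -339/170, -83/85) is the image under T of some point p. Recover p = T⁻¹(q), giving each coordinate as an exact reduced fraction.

T1 = [3/5 0 -4/5 0; 0 1 0 0; 4/5 0 3/5 0; 0 0 0 1]
T2·T1 = [3/10 0 -2/5 0; 0 -2 0 0; 8/5 0 6/5 0; 0 0 0 1]
T3·…·T1 = [-3/10 0 2/5 0; 0 -2 0 0; 8/5 0 6/5 0; 0 0 0 1]
T4·…·T1 = [-3/10 0 2/5 0; -3/5 -2 4/5 0; 8/5 0 6/5 0; 0 0 0 1]
T5·…·T1 = [-3/10 0 2/5 0; 144/85 16/17 58/85 0; -19/85 30/17 -108/85 0; 0 0 0 1]
det M = 2; M⁻¹ = [-6/5 6/17 -16/85 0; 1 4/17 15/34 0; 8/5 9/34 -12/85 0; 0 0 0 1]
M⁻¹ · (2/5, -339/170, -83/85)ᵀ = (-1, -1/2, 1/4)ᵀ

p = (-1, -1/2, 1/4)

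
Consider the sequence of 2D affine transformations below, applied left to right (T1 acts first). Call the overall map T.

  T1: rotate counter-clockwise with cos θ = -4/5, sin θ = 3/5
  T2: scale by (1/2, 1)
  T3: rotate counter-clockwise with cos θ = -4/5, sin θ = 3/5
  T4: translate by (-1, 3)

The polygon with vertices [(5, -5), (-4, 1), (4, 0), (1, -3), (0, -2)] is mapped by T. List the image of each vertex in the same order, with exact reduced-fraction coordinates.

T1 rotate counter-clockwise with cos θ = -4/5, sin θ = 3/5: (5, -5) → (-1, 7); (-4, 1) → (13/5, -16/5); (4, 0) → (-16/5, 12/5); (1, -3) → (1, 3); (0, -2) → (6/5, 8/5)
T2 scale by (1/2, 1): (-1, 7) → (-1/2, 7); (13/5, -16/5) → (13/10, -16/5); (-16/5, 12/5) → (-8/5, 12/5); (1, 3) → (1/2, 3); (6/5, 8/5) → (3/5, 8/5)
T3 rotate counter-clockwise with cos θ = -4/5, sin θ = 3/5: (-1/2, 7) → (-19/5, -59/10); (13/10, -16/5) → (22/25, 167/50); (-8/5, 12/5) → (-4/25, -72/25); (1/2, 3) → (-11/5, -21/10); (3/5, 8/5) → (-36/25, -23/25)
T4 translate by (-1, 3): (-19/5, -59/10) → (-24/5, -29/10); (22/25, 167/50) → (-3/25, 317/50); (-4/25, -72/25) → (-29/25, 3/25); (-11/5, -21/10) → (-16/5, 9/10); (-36/25, -23/25) → (-61/25, 52/25)

image vertices: (-24/5, -29/10), (-3/25, 317/50), (-29/25, 3/25), (-16/5, 9/10), (-61/25, 52/25)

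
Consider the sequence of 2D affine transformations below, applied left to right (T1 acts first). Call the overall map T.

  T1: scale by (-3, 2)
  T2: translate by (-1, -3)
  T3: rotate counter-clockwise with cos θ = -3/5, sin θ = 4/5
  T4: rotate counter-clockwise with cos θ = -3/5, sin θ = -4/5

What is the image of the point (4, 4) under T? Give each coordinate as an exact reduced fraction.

T(p) = (-13, 5)

T1 scale by (-3, 2): (4, 4) → (-12, 8)
T2 translate by (-1, -3): (-12, 8) → (-13, 5)
T3 rotate counter-clockwise with cos θ = -3/5, sin θ = 4/5: (-13, 5) → (19/5, -67/5)
T4 rotate counter-clockwise with cos θ = -3/5, sin θ = -4/5: (19/5, -67/5) → (-13, 5)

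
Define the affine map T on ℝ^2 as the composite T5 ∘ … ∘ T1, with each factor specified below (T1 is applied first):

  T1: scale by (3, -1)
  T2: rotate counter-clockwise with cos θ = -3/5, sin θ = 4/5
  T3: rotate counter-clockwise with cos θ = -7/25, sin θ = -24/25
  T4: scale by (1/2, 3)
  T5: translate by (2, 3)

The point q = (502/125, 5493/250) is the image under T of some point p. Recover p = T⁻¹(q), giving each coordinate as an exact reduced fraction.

T1 = [3 0 0; 0 -1 0; 0 0 1]
T2·T1 = [-9/5 4/5 0; 12/5 3/5 0; 0 0 1]
T3·…·T1 = [351/125 44/125 0; 132/125 -117/125 0; 0 0 1]
T4·…·T1 = [351/250 22/125 0; 396/125 -351/125 0; 0 0 1]
T5·…·T1 = [351/250 22/125 2; 396/125 -351/125 3; 0 0 1]
det M = -9/2; M⁻¹ = [78/125 44/1125 -512/375; 88/125 -39/125 -59/125; 0 0 1]
M⁻¹ · (502/125, 5493/250)ᵀ = (2, -9/2)ᵀ

p = (2, -9/2)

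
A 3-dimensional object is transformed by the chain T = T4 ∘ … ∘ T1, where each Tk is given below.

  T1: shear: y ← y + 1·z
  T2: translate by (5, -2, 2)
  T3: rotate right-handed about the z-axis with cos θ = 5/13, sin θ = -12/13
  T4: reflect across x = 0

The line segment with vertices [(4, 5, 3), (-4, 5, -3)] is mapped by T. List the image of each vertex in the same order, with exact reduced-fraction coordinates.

image vertices: (-9, -6, 5), (-5/13, -12/13, -1)

T1 shear: y ← y + 1·z: (4, 5, 3) → (4, 8, 3); (-4, 5, -3) → (-4, 2, -3)
T2 translate by (5, -2, 2): (4, 8, 3) → (9, 6, 5); (-4, 2, -3) → (1, 0, -1)
T3 rotate right-handed about the z-axis with cos θ = 5/13, sin θ = -12/13: (9, 6, 5) → (9, -6, 5); (1, 0, -1) → (5/13, -12/13, -1)
T4 reflect across x = 0: (9, -6, 5) → (-9, -6, 5); (5/13, -12/13, -1) → (-5/13, -12/13, -1)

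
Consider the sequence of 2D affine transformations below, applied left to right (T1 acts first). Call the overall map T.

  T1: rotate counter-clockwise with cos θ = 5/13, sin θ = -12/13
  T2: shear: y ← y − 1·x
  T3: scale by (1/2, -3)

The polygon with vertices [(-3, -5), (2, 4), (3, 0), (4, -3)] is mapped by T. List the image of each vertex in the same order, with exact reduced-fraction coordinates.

image vertices: (-75/26, -258/13), (29/13, 186/13), (15/26, 153/13), (-8/13, 141/13)

T1 rotate counter-clockwise with cos θ = 5/13, sin θ = -12/13: (-3, -5) → (-75/13, 11/13); (2, 4) → (58/13, -4/13); (3, 0) → (15/13, -36/13); (4, -3) → (-16/13, -63/13)
T2 shear: y ← y − 1·x: (-75/13, 11/13) → (-75/13, 86/13); (58/13, -4/13) → (58/13, -62/13); (15/13, -36/13) → (15/13, -51/13); (-16/13, -63/13) → (-16/13, -47/13)
T3 scale by (1/2, -3): (-75/13, 86/13) → (-75/26, -258/13); (58/13, -62/13) → (29/13, 186/13); (15/13, -51/13) → (15/26, 153/13); (-16/13, -47/13) → (-8/13, 141/13)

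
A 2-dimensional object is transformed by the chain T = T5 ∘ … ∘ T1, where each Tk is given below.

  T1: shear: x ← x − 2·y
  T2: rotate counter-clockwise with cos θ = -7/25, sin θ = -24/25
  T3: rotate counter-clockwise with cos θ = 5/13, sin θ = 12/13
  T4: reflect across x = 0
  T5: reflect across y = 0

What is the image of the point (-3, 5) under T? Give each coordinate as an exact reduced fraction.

T1 shear: x ← x − 2·y: (-3, 5) → (-13, 5)
T2 rotate counter-clockwise with cos θ = -7/25, sin θ = -24/25: (-13, 5) → (211/25, 277/25)
T3 rotate counter-clockwise with cos θ = 5/13, sin θ = 12/13: (211/25, 277/25) → (-2269/325, 3917/325)
T4 reflect across x = 0: (-2269/325, 3917/325) → (2269/325, 3917/325)
T5 reflect across y = 0: (2269/325, 3917/325) → (2269/325, -3917/325)

T(p) = (2269/325, -3917/325)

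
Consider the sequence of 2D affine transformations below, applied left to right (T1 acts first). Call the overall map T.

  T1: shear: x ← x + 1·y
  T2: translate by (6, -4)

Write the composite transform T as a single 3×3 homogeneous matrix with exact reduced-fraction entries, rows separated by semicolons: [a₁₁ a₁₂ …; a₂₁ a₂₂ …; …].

T1 = [1 1 0; 0 1 0; 0 0 1]
T2·T1 = [1 1 6; 0 1 -4; 0 0 1]

T = [1 1 6; 0 1 -4; 0 0 1]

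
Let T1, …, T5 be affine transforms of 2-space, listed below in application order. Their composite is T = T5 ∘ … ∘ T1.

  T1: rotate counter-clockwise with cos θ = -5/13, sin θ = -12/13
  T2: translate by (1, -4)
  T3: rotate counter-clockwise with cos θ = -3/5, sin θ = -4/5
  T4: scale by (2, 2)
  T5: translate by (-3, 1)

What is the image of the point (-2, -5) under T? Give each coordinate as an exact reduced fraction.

T(p) = (3/65, 379/65)

T1 rotate counter-clockwise with cos θ = -5/13, sin θ = -12/13: (-2, -5) → (-50/13, 49/13)
T2 translate by (1, -4): (-50/13, 49/13) → (-37/13, -3/13)
T3 rotate counter-clockwise with cos θ = -3/5, sin θ = -4/5: (-37/13, -3/13) → (99/65, 157/65)
T4 scale by (2, 2): (99/65, 157/65) → (198/65, 314/65)
T5 translate by (-3, 1): (198/65, 314/65) → (3/65, 379/65)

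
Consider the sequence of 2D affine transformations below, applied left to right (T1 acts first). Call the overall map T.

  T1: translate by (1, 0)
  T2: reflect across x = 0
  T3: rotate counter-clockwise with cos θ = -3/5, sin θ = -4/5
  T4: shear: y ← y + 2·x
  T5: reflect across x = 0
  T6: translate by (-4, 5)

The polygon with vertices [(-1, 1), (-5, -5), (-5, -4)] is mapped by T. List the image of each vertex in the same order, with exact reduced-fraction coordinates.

image vertices: (-24/5, 6), (12/5, -8), (8/5, -7)

T1 translate by (1, 0): (-1, 1) → (0, 1); (-5, -5) → (-4, -5); (-5, -4) → (-4, -4)
T2 reflect across x = 0: (0, 1) → (0, 1); (-4, -5) → (4, -5); (-4, -4) → (4, -4)
T3 rotate counter-clockwise with cos θ = -3/5, sin θ = -4/5: (0, 1) → (4/5, -3/5); (4, -5) → (-32/5, -1/5); (4, -4) → (-28/5, -4/5)
T4 shear: y ← y + 2·x: (4/5, -3/5) → (4/5, 1); (-32/5, -1/5) → (-32/5, -13); (-28/5, -4/5) → (-28/5, -12)
T5 reflect across x = 0: (4/5, 1) → (-4/5, 1); (-32/5, -13) → (32/5, -13); (-28/5, -12) → (28/5, -12)
T6 translate by (-4, 5): (-4/5, 1) → (-24/5, 6); (32/5, -13) → (12/5, -8); (28/5, -12) → (8/5, -7)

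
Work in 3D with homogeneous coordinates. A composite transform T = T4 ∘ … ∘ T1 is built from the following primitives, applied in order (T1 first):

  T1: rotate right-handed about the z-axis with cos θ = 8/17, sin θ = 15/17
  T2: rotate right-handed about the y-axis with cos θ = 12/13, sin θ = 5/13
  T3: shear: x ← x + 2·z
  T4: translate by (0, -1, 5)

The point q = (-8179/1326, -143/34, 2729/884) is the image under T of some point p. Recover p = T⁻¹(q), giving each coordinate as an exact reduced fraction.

T1 = [8/17 -15/17 0 0; 15/17 8/17 0 0; 0 0 1 0; 0 0 0 1]
T2·T1 = [96/221 -180/221 5/13 0; 15/17 8/17 0 0; -40/221 75/221 12/13 0; 0 0 0 1]
T3·…·T1 = [16/221 -30/221 29/13 0; 15/17 8/17 0 0; -40/221 75/221 12/13 0; 0 0 0 1]
T4·…·T1 = [16/221 -30/221 29/13 0; 15/17 8/17 0 -1; -40/221 75/221 12/13 5; 0 0 0 1]
det M = 1; M⁻¹ = [96/221 15/17 -232/221 1355/221; -180/221 8/17 435/221 -2071/221; 5/13 0 2/13 -10/13; 0 0 0 1]
M⁻¹ · (-8179/1326, -143/34, 2729/884)ᵀ = (-7/2, -1/4, -8/3)ᵀ

p = (-7/2, -1/4, -8/3)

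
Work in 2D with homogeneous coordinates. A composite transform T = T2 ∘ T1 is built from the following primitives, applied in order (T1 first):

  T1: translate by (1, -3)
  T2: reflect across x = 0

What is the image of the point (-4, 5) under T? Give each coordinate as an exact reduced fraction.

T1 translate by (1, -3): (-4, 5) → (-3, 2)
T2 reflect across x = 0: (-3, 2) → (3, 2)

T(p) = (3, 2)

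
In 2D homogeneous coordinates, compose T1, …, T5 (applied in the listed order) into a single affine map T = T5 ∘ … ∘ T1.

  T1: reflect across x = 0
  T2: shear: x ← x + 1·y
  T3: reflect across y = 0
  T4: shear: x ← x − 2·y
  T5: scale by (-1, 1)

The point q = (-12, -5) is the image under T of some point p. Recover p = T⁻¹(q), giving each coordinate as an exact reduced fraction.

p = (3, 5)

T1 = [-1 0 0; 0 1 0; 0 0 1]
T2·T1 = [-1 1 0; 0 1 0; 0 0 1]
T3·…·T1 = [-1 1 0; 0 -1 0; 0 0 1]
T4·…·T1 = [-1 3 0; 0 -1 0; 0 0 1]
T5·…·T1 = [1 -3 0; 0 -1 0; 0 0 1]
det M = -1; M⁻¹ = [1 -3 0; 0 -1 0; 0 0 1]
M⁻¹ · (-12, -5)ᵀ = (3, 5)ᵀ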